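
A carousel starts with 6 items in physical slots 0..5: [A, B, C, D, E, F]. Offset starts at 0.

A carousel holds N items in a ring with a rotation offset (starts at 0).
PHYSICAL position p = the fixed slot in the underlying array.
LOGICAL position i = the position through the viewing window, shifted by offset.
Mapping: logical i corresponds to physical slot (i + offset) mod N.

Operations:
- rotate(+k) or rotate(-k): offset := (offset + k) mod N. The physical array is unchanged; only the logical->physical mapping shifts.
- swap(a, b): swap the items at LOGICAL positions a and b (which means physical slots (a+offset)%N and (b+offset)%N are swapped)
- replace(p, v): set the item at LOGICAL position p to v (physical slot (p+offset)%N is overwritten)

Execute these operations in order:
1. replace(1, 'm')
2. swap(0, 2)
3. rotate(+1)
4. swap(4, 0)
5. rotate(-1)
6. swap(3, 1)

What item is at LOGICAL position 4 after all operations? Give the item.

Answer: E

Derivation:
After op 1 (replace(1, 'm')): offset=0, physical=[A,m,C,D,E,F], logical=[A,m,C,D,E,F]
After op 2 (swap(0, 2)): offset=0, physical=[C,m,A,D,E,F], logical=[C,m,A,D,E,F]
After op 3 (rotate(+1)): offset=1, physical=[C,m,A,D,E,F], logical=[m,A,D,E,F,C]
After op 4 (swap(4, 0)): offset=1, physical=[C,F,A,D,E,m], logical=[F,A,D,E,m,C]
After op 5 (rotate(-1)): offset=0, physical=[C,F,A,D,E,m], logical=[C,F,A,D,E,m]
After op 6 (swap(3, 1)): offset=0, physical=[C,D,A,F,E,m], logical=[C,D,A,F,E,m]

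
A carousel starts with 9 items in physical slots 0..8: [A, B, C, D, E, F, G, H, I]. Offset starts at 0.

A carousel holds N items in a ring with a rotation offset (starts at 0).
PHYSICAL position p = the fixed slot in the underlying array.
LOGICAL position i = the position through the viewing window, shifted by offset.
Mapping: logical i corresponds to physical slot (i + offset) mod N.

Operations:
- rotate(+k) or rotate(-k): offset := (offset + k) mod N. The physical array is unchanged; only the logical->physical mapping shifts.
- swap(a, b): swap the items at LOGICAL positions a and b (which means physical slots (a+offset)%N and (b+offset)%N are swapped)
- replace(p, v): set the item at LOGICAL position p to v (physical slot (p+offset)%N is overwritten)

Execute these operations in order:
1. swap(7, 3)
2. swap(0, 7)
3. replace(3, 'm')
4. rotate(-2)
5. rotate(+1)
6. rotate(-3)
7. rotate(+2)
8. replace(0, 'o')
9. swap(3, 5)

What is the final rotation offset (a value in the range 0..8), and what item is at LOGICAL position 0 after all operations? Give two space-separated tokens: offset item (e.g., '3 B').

Answer: 7 o

Derivation:
After op 1 (swap(7, 3)): offset=0, physical=[A,B,C,H,E,F,G,D,I], logical=[A,B,C,H,E,F,G,D,I]
After op 2 (swap(0, 7)): offset=0, physical=[D,B,C,H,E,F,G,A,I], logical=[D,B,C,H,E,F,G,A,I]
After op 3 (replace(3, 'm')): offset=0, physical=[D,B,C,m,E,F,G,A,I], logical=[D,B,C,m,E,F,G,A,I]
After op 4 (rotate(-2)): offset=7, physical=[D,B,C,m,E,F,G,A,I], logical=[A,I,D,B,C,m,E,F,G]
After op 5 (rotate(+1)): offset=8, physical=[D,B,C,m,E,F,G,A,I], logical=[I,D,B,C,m,E,F,G,A]
After op 6 (rotate(-3)): offset=5, physical=[D,B,C,m,E,F,G,A,I], logical=[F,G,A,I,D,B,C,m,E]
After op 7 (rotate(+2)): offset=7, physical=[D,B,C,m,E,F,G,A,I], logical=[A,I,D,B,C,m,E,F,G]
After op 8 (replace(0, 'o')): offset=7, physical=[D,B,C,m,E,F,G,o,I], logical=[o,I,D,B,C,m,E,F,G]
After op 9 (swap(3, 5)): offset=7, physical=[D,m,C,B,E,F,G,o,I], logical=[o,I,D,m,C,B,E,F,G]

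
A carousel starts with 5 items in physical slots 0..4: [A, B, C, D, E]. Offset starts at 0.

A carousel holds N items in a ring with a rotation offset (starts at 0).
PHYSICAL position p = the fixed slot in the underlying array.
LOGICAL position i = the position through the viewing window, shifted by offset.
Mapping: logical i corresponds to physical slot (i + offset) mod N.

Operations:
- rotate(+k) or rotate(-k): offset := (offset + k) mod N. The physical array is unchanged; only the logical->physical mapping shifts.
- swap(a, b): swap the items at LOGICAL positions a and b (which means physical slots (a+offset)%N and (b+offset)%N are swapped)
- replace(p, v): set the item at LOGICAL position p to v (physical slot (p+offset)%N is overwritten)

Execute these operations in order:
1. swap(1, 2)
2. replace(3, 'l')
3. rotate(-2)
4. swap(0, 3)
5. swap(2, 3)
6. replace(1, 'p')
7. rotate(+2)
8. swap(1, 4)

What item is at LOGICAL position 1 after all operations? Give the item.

After op 1 (swap(1, 2)): offset=0, physical=[A,C,B,D,E], logical=[A,C,B,D,E]
After op 2 (replace(3, 'l')): offset=0, physical=[A,C,B,l,E], logical=[A,C,B,l,E]
After op 3 (rotate(-2)): offset=3, physical=[A,C,B,l,E], logical=[l,E,A,C,B]
After op 4 (swap(0, 3)): offset=3, physical=[A,l,B,C,E], logical=[C,E,A,l,B]
After op 5 (swap(2, 3)): offset=3, physical=[l,A,B,C,E], logical=[C,E,l,A,B]
After op 6 (replace(1, 'p')): offset=3, physical=[l,A,B,C,p], logical=[C,p,l,A,B]
After op 7 (rotate(+2)): offset=0, physical=[l,A,B,C,p], logical=[l,A,B,C,p]
After op 8 (swap(1, 4)): offset=0, physical=[l,p,B,C,A], logical=[l,p,B,C,A]

Answer: p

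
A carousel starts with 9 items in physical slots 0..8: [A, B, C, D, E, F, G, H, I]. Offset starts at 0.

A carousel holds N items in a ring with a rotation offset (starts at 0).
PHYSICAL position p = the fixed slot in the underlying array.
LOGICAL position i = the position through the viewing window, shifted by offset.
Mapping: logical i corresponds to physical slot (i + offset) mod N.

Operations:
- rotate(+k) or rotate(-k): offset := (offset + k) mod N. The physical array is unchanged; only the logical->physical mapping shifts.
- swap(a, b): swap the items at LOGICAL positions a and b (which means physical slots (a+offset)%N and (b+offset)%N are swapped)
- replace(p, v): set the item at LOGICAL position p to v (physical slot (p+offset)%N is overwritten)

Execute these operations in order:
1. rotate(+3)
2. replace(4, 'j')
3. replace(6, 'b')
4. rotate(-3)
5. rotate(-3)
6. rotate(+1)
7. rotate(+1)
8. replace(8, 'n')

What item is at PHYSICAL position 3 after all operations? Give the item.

After op 1 (rotate(+3)): offset=3, physical=[A,B,C,D,E,F,G,H,I], logical=[D,E,F,G,H,I,A,B,C]
After op 2 (replace(4, 'j')): offset=3, physical=[A,B,C,D,E,F,G,j,I], logical=[D,E,F,G,j,I,A,B,C]
After op 3 (replace(6, 'b')): offset=3, physical=[b,B,C,D,E,F,G,j,I], logical=[D,E,F,G,j,I,b,B,C]
After op 4 (rotate(-3)): offset=0, physical=[b,B,C,D,E,F,G,j,I], logical=[b,B,C,D,E,F,G,j,I]
After op 5 (rotate(-3)): offset=6, physical=[b,B,C,D,E,F,G,j,I], logical=[G,j,I,b,B,C,D,E,F]
After op 6 (rotate(+1)): offset=7, physical=[b,B,C,D,E,F,G,j,I], logical=[j,I,b,B,C,D,E,F,G]
After op 7 (rotate(+1)): offset=8, physical=[b,B,C,D,E,F,G,j,I], logical=[I,b,B,C,D,E,F,G,j]
After op 8 (replace(8, 'n')): offset=8, physical=[b,B,C,D,E,F,G,n,I], logical=[I,b,B,C,D,E,F,G,n]

Answer: D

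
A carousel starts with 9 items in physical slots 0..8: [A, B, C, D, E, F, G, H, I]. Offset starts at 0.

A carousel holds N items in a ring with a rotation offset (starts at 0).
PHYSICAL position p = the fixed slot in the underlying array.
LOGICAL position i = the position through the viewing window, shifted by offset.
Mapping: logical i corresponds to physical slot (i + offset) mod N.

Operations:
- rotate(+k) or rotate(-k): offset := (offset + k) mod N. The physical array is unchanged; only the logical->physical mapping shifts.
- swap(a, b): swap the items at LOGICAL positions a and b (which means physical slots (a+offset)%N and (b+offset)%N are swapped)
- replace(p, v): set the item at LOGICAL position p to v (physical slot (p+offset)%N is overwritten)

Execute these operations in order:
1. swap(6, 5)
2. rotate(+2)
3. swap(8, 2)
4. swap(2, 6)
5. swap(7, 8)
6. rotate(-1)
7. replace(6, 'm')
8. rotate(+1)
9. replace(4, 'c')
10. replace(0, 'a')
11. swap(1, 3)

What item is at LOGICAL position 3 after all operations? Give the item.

After op 1 (swap(6, 5)): offset=0, physical=[A,B,C,D,E,G,F,H,I], logical=[A,B,C,D,E,G,F,H,I]
After op 2 (rotate(+2)): offset=2, physical=[A,B,C,D,E,G,F,H,I], logical=[C,D,E,G,F,H,I,A,B]
After op 3 (swap(8, 2)): offset=2, physical=[A,E,C,D,B,G,F,H,I], logical=[C,D,B,G,F,H,I,A,E]
After op 4 (swap(2, 6)): offset=2, physical=[A,E,C,D,I,G,F,H,B], logical=[C,D,I,G,F,H,B,A,E]
After op 5 (swap(7, 8)): offset=2, physical=[E,A,C,D,I,G,F,H,B], logical=[C,D,I,G,F,H,B,E,A]
After op 6 (rotate(-1)): offset=1, physical=[E,A,C,D,I,G,F,H,B], logical=[A,C,D,I,G,F,H,B,E]
After op 7 (replace(6, 'm')): offset=1, physical=[E,A,C,D,I,G,F,m,B], logical=[A,C,D,I,G,F,m,B,E]
After op 8 (rotate(+1)): offset=2, physical=[E,A,C,D,I,G,F,m,B], logical=[C,D,I,G,F,m,B,E,A]
After op 9 (replace(4, 'c')): offset=2, physical=[E,A,C,D,I,G,c,m,B], logical=[C,D,I,G,c,m,B,E,A]
After op 10 (replace(0, 'a')): offset=2, physical=[E,A,a,D,I,G,c,m,B], logical=[a,D,I,G,c,m,B,E,A]
After op 11 (swap(1, 3)): offset=2, physical=[E,A,a,G,I,D,c,m,B], logical=[a,G,I,D,c,m,B,E,A]

Answer: D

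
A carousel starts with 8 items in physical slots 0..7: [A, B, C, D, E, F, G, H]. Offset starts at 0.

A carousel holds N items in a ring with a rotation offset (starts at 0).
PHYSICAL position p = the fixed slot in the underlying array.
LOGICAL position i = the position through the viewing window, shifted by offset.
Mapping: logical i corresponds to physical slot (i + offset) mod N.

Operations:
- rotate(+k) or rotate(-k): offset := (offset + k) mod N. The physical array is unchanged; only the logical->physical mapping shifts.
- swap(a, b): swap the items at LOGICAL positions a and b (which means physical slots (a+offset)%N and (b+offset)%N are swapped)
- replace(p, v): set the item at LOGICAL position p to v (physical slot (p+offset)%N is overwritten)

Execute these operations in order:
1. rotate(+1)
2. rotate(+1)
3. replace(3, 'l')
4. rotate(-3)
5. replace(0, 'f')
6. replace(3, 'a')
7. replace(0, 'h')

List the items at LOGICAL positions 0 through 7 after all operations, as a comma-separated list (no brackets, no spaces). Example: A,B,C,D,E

Answer: h,A,B,a,D,E,l,G

Derivation:
After op 1 (rotate(+1)): offset=1, physical=[A,B,C,D,E,F,G,H], logical=[B,C,D,E,F,G,H,A]
After op 2 (rotate(+1)): offset=2, physical=[A,B,C,D,E,F,G,H], logical=[C,D,E,F,G,H,A,B]
After op 3 (replace(3, 'l')): offset=2, physical=[A,B,C,D,E,l,G,H], logical=[C,D,E,l,G,H,A,B]
After op 4 (rotate(-3)): offset=7, physical=[A,B,C,D,E,l,G,H], logical=[H,A,B,C,D,E,l,G]
After op 5 (replace(0, 'f')): offset=7, physical=[A,B,C,D,E,l,G,f], logical=[f,A,B,C,D,E,l,G]
After op 6 (replace(3, 'a')): offset=7, physical=[A,B,a,D,E,l,G,f], logical=[f,A,B,a,D,E,l,G]
After op 7 (replace(0, 'h')): offset=7, physical=[A,B,a,D,E,l,G,h], logical=[h,A,B,a,D,E,l,G]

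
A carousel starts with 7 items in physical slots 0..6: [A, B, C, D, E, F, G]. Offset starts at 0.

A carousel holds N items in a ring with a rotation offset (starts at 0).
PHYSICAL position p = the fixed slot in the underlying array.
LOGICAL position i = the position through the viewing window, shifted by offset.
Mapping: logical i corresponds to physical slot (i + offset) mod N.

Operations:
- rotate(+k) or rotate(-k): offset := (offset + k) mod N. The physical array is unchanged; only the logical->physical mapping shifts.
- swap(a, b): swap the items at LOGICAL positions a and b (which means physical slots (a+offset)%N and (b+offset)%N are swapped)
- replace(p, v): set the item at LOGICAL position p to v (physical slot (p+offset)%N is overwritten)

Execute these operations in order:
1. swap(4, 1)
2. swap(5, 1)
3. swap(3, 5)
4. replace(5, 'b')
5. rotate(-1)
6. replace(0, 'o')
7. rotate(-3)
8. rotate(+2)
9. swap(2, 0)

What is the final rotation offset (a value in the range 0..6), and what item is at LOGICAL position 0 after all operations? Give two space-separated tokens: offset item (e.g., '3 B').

Answer: 5 A

Derivation:
After op 1 (swap(4, 1)): offset=0, physical=[A,E,C,D,B,F,G], logical=[A,E,C,D,B,F,G]
After op 2 (swap(5, 1)): offset=0, physical=[A,F,C,D,B,E,G], logical=[A,F,C,D,B,E,G]
After op 3 (swap(3, 5)): offset=0, physical=[A,F,C,E,B,D,G], logical=[A,F,C,E,B,D,G]
After op 4 (replace(5, 'b')): offset=0, physical=[A,F,C,E,B,b,G], logical=[A,F,C,E,B,b,G]
After op 5 (rotate(-1)): offset=6, physical=[A,F,C,E,B,b,G], logical=[G,A,F,C,E,B,b]
After op 6 (replace(0, 'o')): offset=6, physical=[A,F,C,E,B,b,o], logical=[o,A,F,C,E,B,b]
After op 7 (rotate(-3)): offset=3, physical=[A,F,C,E,B,b,o], logical=[E,B,b,o,A,F,C]
After op 8 (rotate(+2)): offset=5, physical=[A,F,C,E,B,b,o], logical=[b,o,A,F,C,E,B]
After op 9 (swap(2, 0)): offset=5, physical=[b,F,C,E,B,A,o], logical=[A,o,b,F,C,E,B]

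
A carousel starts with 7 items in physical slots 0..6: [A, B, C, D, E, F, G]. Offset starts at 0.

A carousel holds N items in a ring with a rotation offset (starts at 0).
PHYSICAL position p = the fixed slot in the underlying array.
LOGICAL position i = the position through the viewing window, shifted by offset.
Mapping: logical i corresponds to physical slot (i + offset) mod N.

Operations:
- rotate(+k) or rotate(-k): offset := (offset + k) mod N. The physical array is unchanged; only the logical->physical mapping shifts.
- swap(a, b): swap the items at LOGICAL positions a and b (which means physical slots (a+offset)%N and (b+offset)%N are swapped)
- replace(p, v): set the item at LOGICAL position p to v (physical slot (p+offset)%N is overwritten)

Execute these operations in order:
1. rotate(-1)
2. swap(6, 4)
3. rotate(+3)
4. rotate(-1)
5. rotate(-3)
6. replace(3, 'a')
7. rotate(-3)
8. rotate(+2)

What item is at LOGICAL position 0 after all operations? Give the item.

Answer: E

Derivation:
After op 1 (rotate(-1)): offset=6, physical=[A,B,C,D,E,F,G], logical=[G,A,B,C,D,E,F]
After op 2 (swap(6, 4)): offset=6, physical=[A,B,C,F,E,D,G], logical=[G,A,B,C,F,E,D]
After op 3 (rotate(+3)): offset=2, physical=[A,B,C,F,E,D,G], logical=[C,F,E,D,G,A,B]
After op 4 (rotate(-1)): offset=1, physical=[A,B,C,F,E,D,G], logical=[B,C,F,E,D,G,A]
After op 5 (rotate(-3)): offset=5, physical=[A,B,C,F,E,D,G], logical=[D,G,A,B,C,F,E]
After op 6 (replace(3, 'a')): offset=5, physical=[A,a,C,F,E,D,G], logical=[D,G,A,a,C,F,E]
After op 7 (rotate(-3)): offset=2, physical=[A,a,C,F,E,D,G], logical=[C,F,E,D,G,A,a]
After op 8 (rotate(+2)): offset=4, physical=[A,a,C,F,E,D,G], logical=[E,D,G,A,a,C,F]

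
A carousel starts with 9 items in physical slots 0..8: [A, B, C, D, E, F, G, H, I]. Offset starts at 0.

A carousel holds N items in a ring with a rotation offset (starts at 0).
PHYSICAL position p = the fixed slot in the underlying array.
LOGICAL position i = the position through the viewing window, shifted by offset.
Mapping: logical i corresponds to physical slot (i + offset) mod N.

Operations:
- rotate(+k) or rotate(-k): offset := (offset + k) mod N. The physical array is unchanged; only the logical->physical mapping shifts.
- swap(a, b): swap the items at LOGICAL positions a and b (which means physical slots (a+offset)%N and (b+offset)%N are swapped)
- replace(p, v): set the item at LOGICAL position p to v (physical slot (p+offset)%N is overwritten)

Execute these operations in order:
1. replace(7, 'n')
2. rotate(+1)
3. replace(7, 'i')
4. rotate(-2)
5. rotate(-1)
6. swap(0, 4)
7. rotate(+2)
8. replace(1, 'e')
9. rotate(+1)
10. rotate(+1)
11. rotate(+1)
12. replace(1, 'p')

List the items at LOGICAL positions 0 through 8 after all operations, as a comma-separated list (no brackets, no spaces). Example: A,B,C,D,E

Answer: D,p,F,G,C,i,A,e,n

Derivation:
After op 1 (replace(7, 'n')): offset=0, physical=[A,B,C,D,E,F,G,n,I], logical=[A,B,C,D,E,F,G,n,I]
After op 2 (rotate(+1)): offset=1, physical=[A,B,C,D,E,F,G,n,I], logical=[B,C,D,E,F,G,n,I,A]
After op 3 (replace(7, 'i')): offset=1, physical=[A,B,C,D,E,F,G,n,i], logical=[B,C,D,E,F,G,n,i,A]
After op 4 (rotate(-2)): offset=8, physical=[A,B,C,D,E,F,G,n,i], logical=[i,A,B,C,D,E,F,G,n]
After op 5 (rotate(-1)): offset=7, physical=[A,B,C,D,E,F,G,n,i], logical=[n,i,A,B,C,D,E,F,G]
After op 6 (swap(0, 4)): offset=7, physical=[A,B,n,D,E,F,G,C,i], logical=[C,i,A,B,n,D,E,F,G]
After op 7 (rotate(+2)): offset=0, physical=[A,B,n,D,E,F,G,C,i], logical=[A,B,n,D,E,F,G,C,i]
After op 8 (replace(1, 'e')): offset=0, physical=[A,e,n,D,E,F,G,C,i], logical=[A,e,n,D,E,F,G,C,i]
After op 9 (rotate(+1)): offset=1, physical=[A,e,n,D,E,F,G,C,i], logical=[e,n,D,E,F,G,C,i,A]
After op 10 (rotate(+1)): offset=2, physical=[A,e,n,D,E,F,G,C,i], logical=[n,D,E,F,G,C,i,A,e]
After op 11 (rotate(+1)): offset=3, physical=[A,e,n,D,E,F,G,C,i], logical=[D,E,F,G,C,i,A,e,n]
After op 12 (replace(1, 'p')): offset=3, physical=[A,e,n,D,p,F,G,C,i], logical=[D,p,F,G,C,i,A,e,n]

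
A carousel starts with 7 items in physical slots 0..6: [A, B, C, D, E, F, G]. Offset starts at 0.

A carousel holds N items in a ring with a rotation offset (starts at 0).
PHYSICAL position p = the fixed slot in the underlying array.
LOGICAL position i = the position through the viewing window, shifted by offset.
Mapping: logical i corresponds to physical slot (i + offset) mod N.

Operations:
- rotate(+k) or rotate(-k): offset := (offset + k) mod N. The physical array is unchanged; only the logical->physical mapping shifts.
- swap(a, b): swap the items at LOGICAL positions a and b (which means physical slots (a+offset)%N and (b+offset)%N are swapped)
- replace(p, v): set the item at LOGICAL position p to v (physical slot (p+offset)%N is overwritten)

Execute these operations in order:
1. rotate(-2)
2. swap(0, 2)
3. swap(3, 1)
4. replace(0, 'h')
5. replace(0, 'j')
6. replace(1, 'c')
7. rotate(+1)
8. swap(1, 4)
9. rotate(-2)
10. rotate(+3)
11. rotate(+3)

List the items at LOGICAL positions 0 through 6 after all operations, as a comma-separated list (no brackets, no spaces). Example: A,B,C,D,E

After op 1 (rotate(-2)): offset=5, physical=[A,B,C,D,E,F,G], logical=[F,G,A,B,C,D,E]
After op 2 (swap(0, 2)): offset=5, physical=[F,B,C,D,E,A,G], logical=[A,G,F,B,C,D,E]
After op 3 (swap(3, 1)): offset=5, physical=[F,G,C,D,E,A,B], logical=[A,B,F,G,C,D,E]
After op 4 (replace(0, 'h')): offset=5, physical=[F,G,C,D,E,h,B], logical=[h,B,F,G,C,D,E]
After op 5 (replace(0, 'j')): offset=5, physical=[F,G,C,D,E,j,B], logical=[j,B,F,G,C,D,E]
After op 6 (replace(1, 'c')): offset=5, physical=[F,G,C,D,E,j,c], logical=[j,c,F,G,C,D,E]
After op 7 (rotate(+1)): offset=6, physical=[F,G,C,D,E,j,c], logical=[c,F,G,C,D,E,j]
After op 8 (swap(1, 4)): offset=6, physical=[D,G,C,F,E,j,c], logical=[c,D,G,C,F,E,j]
After op 9 (rotate(-2)): offset=4, physical=[D,G,C,F,E,j,c], logical=[E,j,c,D,G,C,F]
After op 10 (rotate(+3)): offset=0, physical=[D,G,C,F,E,j,c], logical=[D,G,C,F,E,j,c]
After op 11 (rotate(+3)): offset=3, physical=[D,G,C,F,E,j,c], logical=[F,E,j,c,D,G,C]

Answer: F,E,j,c,D,G,C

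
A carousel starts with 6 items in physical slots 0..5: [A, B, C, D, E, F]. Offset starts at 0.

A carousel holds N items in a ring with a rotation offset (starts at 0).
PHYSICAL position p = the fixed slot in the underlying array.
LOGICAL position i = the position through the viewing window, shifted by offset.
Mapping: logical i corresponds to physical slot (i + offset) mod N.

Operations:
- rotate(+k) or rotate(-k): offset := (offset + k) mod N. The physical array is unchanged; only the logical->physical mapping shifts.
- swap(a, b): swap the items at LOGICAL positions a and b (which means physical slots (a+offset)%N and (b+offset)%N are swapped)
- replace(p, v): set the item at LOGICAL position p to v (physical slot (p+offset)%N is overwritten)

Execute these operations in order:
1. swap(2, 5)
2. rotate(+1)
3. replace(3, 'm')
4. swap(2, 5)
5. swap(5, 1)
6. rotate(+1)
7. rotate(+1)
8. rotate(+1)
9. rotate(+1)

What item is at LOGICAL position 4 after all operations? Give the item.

After op 1 (swap(2, 5)): offset=0, physical=[A,B,F,D,E,C], logical=[A,B,F,D,E,C]
After op 2 (rotate(+1)): offset=1, physical=[A,B,F,D,E,C], logical=[B,F,D,E,C,A]
After op 3 (replace(3, 'm')): offset=1, physical=[A,B,F,D,m,C], logical=[B,F,D,m,C,A]
After op 4 (swap(2, 5)): offset=1, physical=[D,B,F,A,m,C], logical=[B,F,A,m,C,D]
After op 5 (swap(5, 1)): offset=1, physical=[F,B,D,A,m,C], logical=[B,D,A,m,C,F]
After op 6 (rotate(+1)): offset=2, physical=[F,B,D,A,m,C], logical=[D,A,m,C,F,B]
After op 7 (rotate(+1)): offset=3, physical=[F,B,D,A,m,C], logical=[A,m,C,F,B,D]
After op 8 (rotate(+1)): offset=4, physical=[F,B,D,A,m,C], logical=[m,C,F,B,D,A]
After op 9 (rotate(+1)): offset=5, physical=[F,B,D,A,m,C], logical=[C,F,B,D,A,m]

Answer: A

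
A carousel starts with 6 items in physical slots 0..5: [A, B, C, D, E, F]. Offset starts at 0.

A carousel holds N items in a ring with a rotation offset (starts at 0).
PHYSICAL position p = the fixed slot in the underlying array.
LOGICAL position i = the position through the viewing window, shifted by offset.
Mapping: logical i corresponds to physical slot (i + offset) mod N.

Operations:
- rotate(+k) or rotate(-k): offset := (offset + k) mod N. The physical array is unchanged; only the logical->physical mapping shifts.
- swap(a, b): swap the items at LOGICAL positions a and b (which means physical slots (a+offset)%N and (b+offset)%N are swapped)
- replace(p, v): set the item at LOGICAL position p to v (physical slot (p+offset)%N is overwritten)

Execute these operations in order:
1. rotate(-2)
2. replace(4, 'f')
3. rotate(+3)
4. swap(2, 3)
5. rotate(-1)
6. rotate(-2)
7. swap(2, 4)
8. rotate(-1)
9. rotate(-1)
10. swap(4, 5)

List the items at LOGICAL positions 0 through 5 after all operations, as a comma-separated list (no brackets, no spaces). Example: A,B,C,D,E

Answer: A,E,D,F,B,f

Derivation:
After op 1 (rotate(-2)): offset=4, physical=[A,B,C,D,E,F], logical=[E,F,A,B,C,D]
After op 2 (replace(4, 'f')): offset=4, physical=[A,B,f,D,E,F], logical=[E,F,A,B,f,D]
After op 3 (rotate(+3)): offset=1, physical=[A,B,f,D,E,F], logical=[B,f,D,E,F,A]
After op 4 (swap(2, 3)): offset=1, physical=[A,B,f,E,D,F], logical=[B,f,E,D,F,A]
After op 5 (rotate(-1)): offset=0, physical=[A,B,f,E,D,F], logical=[A,B,f,E,D,F]
After op 6 (rotate(-2)): offset=4, physical=[A,B,f,E,D,F], logical=[D,F,A,B,f,E]
After op 7 (swap(2, 4)): offset=4, physical=[f,B,A,E,D,F], logical=[D,F,f,B,A,E]
After op 8 (rotate(-1)): offset=3, physical=[f,B,A,E,D,F], logical=[E,D,F,f,B,A]
After op 9 (rotate(-1)): offset=2, physical=[f,B,A,E,D,F], logical=[A,E,D,F,f,B]
After op 10 (swap(4, 5)): offset=2, physical=[B,f,A,E,D,F], logical=[A,E,D,F,B,f]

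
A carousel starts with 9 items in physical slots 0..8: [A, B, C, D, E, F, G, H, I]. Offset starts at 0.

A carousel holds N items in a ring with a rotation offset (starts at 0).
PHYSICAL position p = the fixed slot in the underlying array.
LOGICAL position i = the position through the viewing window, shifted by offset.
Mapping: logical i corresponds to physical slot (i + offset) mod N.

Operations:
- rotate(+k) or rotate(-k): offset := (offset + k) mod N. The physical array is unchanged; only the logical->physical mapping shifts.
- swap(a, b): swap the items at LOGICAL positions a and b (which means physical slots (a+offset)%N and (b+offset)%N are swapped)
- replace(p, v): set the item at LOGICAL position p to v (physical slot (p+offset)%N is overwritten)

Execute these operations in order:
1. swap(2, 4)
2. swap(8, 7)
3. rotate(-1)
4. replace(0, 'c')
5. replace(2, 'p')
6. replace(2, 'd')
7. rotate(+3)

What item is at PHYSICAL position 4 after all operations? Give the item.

Answer: C

Derivation:
After op 1 (swap(2, 4)): offset=0, physical=[A,B,E,D,C,F,G,H,I], logical=[A,B,E,D,C,F,G,H,I]
After op 2 (swap(8, 7)): offset=0, physical=[A,B,E,D,C,F,G,I,H], logical=[A,B,E,D,C,F,G,I,H]
After op 3 (rotate(-1)): offset=8, physical=[A,B,E,D,C,F,G,I,H], logical=[H,A,B,E,D,C,F,G,I]
After op 4 (replace(0, 'c')): offset=8, physical=[A,B,E,D,C,F,G,I,c], logical=[c,A,B,E,D,C,F,G,I]
After op 5 (replace(2, 'p')): offset=8, physical=[A,p,E,D,C,F,G,I,c], logical=[c,A,p,E,D,C,F,G,I]
After op 6 (replace(2, 'd')): offset=8, physical=[A,d,E,D,C,F,G,I,c], logical=[c,A,d,E,D,C,F,G,I]
After op 7 (rotate(+3)): offset=2, physical=[A,d,E,D,C,F,G,I,c], logical=[E,D,C,F,G,I,c,A,d]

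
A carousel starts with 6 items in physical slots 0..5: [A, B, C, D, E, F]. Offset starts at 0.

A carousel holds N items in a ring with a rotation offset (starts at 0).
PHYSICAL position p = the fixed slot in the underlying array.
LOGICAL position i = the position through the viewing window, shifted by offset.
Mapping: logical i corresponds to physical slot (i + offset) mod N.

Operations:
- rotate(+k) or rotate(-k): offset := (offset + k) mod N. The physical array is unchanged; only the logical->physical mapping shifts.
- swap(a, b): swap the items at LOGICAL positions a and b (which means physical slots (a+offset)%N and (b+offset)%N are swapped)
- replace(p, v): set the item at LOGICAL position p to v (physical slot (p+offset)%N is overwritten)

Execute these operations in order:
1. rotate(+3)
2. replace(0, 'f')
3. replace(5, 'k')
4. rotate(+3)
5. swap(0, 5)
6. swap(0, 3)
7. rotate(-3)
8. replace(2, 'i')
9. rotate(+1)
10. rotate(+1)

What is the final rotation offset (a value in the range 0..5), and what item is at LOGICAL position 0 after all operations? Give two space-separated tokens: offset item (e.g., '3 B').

Answer: 5 i

Derivation:
After op 1 (rotate(+3)): offset=3, physical=[A,B,C,D,E,F], logical=[D,E,F,A,B,C]
After op 2 (replace(0, 'f')): offset=3, physical=[A,B,C,f,E,F], logical=[f,E,F,A,B,C]
After op 3 (replace(5, 'k')): offset=3, physical=[A,B,k,f,E,F], logical=[f,E,F,A,B,k]
After op 4 (rotate(+3)): offset=0, physical=[A,B,k,f,E,F], logical=[A,B,k,f,E,F]
After op 5 (swap(0, 5)): offset=0, physical=[F,B,k,f,E,A], logical=[F,B,k,f,E,A]
After op 6 (swap(0, 3)): offset=0, physical=[f,B,k,F,E,A], logical=[f,B,k,F,E,A]
After op 7 (rotate(-3)): offset=3, physical=[f,B,k,F,E,A], logical=[F,E,A,f,B,k]
After op 8 (replace(2, 'i')): offset=3, physical=[f,B,k,F,E,i], logical=[F,E,i,f,B,k]
After op 9 (rotate(+1)): offset=4, physical=[f,B,k,F,E,i], logical=[E,i,f,B,k,F]
After op 10 (rotate(+1)): offset=5, physical=[f,B,k,F,E,i], logical=[i,f,B,k,F,E]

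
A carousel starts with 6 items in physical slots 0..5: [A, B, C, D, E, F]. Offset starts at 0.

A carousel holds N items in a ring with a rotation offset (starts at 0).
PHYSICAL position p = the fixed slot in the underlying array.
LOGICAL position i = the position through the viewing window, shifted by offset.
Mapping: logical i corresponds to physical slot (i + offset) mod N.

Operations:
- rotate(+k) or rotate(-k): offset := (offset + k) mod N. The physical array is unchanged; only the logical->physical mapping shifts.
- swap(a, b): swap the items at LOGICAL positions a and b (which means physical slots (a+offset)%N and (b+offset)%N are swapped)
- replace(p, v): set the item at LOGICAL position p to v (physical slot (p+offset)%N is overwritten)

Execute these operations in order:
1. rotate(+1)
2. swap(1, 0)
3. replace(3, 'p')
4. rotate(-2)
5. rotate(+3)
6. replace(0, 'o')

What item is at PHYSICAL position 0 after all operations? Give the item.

After op 1 (rotate(+1)): offset=1, physical=[A,B,C,D,E,F], logical=[B,C,D,E,F,A]
After op 2 (swap(1, 0)): offset=1, physical=[A,C,B,D,E,F], logical=[C,B,D,E,F,A]
After op 3 (replace(3, 'p')): offset=1, physical=[A,C,B,D,p,F], logical=[C,B,D,p,F,A]
After op 4 (rotate(-2)): offset=5, physical=[A,C,B,D,p,F], logical=[F,A,C,B,D,p]
After op 5 (rotate(+3)): offset=2, physical=[A,C,B,D,p,F], logical=[B,D,p,F,A,C]
After op 6 (replace(0, 'o')): offset=2, physical=[A,C,o,D,p,F], logical=[o,D,p,F,A,C]

Answer: A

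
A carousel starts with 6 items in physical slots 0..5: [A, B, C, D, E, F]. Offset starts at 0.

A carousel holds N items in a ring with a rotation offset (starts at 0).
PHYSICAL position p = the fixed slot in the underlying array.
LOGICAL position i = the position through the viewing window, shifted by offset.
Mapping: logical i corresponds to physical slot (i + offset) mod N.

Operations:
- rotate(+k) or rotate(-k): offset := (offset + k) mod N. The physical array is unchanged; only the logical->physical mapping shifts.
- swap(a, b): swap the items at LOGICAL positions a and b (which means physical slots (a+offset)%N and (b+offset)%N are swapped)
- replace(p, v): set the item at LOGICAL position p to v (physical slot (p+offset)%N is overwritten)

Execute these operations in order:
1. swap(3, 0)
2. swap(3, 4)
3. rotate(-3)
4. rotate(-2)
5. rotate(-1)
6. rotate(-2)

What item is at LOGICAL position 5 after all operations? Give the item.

After op 1 (swap(3, 0)): offset=0, physical=[D,B,C,A,E,F], logical=[D,B,C,A,E,F]
After op 2 (swap(3, 4)): offset=0, physical=[D,B,C,E,A,F], logical=[D,B,C,E,A,F]
After op 3 (rotate(-3)): offset=3, physical=[D,B,C,E,A,F], logical=[E,A,F,D,B,C]
After op 4 (rotate(-2)): offset=1, physical=[D,B,C,E,A,F], logical=[B,C,E,A,F,D]
After op 5 (rotate(-1)): offset=0, physical=[D,B,C,E,A,F], logical=[D,B,C,E,A,F]
After op 6 (rotate(-2)): offset=4, physical=[D,B,C,E,A,F], logical=[A,F,D,B,C,E]

Answer: E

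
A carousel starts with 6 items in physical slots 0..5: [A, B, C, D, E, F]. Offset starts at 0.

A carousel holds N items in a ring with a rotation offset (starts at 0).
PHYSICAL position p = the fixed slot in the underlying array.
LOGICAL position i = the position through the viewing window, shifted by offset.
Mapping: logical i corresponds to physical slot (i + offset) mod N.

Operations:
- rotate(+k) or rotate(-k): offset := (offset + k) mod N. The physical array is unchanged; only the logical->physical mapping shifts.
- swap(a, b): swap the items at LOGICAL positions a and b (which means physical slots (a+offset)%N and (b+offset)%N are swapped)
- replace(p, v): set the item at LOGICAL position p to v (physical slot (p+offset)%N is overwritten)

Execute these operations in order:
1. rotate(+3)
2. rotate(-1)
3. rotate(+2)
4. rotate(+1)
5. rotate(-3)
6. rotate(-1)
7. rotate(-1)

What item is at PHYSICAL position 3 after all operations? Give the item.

Answer: D

Derivation:
After op 1 (rotate(+3)): offset=3, physical=[A,B,C,D,E,F], logical=[D,E,F,A,B,C]
After op 2 (rotate(-1)): offset=2, physical=[A,B,C,D,E,F], logical=[C,D,E,F,A,B]
After op 3 (rotate(+2)): offset=4, physical=[A,B,C,D,E,F], logical=[E,F,A,B,C,D]
After op 4 (rotate(+1)): offset=5, physical=[A,B,C,D,E,F], logical=[F,A,B,C,D,E]
After op 5 (rotate(-3)): offset=2, physical=[A,B,C,D,E,F], logical=[C,D,E,F,A,B]
After op 6 (rotate(-1)): offset=1, physical=[A,B,C,D,E,F], logical=[B,C,D,E,F,A]
After op 7 (rotate(-1)): offset=0, physical=[A,B,C,D,E,F], logical=[A,B,C,D,E,F]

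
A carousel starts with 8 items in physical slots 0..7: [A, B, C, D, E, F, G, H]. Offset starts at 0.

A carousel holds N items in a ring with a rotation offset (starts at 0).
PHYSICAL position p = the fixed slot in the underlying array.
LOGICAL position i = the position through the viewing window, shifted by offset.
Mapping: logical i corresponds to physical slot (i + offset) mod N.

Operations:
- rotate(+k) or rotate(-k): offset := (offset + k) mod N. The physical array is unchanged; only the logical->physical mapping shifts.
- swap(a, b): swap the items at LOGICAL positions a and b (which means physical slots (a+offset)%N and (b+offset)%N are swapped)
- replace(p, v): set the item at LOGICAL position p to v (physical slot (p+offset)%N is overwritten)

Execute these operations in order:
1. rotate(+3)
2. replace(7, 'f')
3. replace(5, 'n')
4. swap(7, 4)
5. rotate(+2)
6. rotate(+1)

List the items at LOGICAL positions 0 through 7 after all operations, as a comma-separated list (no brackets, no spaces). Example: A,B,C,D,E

Answer: G,f,n,B,H,D,E,F

Derivation:
After op 1 (rotate(+3)): offset=3, physical=[A,B,C,D,E,F,G,H], logical=[D,E,F,G,H,A,B,C]
After op 2 (replace(7, 'f')): offset=3, physical=[A,B,f,D,E,F,G,H], logical=[D,E,F,G,H,A,B,f]
After op 3 (replace(5, 'n')): offset=3, physical=[n,B,f,D,E,F,G,H], logical=[D,E,F,G,H,n,B,f]
After op 4 (swap(7, 4)): offset=3, physical=[n,B,H,D,E,F,G,f], logical=[D,E,F,G,f,n,B,H]
After op 5 (rotate(+2)): offset=5, physical=[n,B,H,D,E,F,G,f], logical=[F,G,f,n,B,H,D,E]
After op 6 (rotate(+1)): offset=6, physical=[n,B,H,D,E,F,G,f], logical=[G,f,n,B,H,D,E,F]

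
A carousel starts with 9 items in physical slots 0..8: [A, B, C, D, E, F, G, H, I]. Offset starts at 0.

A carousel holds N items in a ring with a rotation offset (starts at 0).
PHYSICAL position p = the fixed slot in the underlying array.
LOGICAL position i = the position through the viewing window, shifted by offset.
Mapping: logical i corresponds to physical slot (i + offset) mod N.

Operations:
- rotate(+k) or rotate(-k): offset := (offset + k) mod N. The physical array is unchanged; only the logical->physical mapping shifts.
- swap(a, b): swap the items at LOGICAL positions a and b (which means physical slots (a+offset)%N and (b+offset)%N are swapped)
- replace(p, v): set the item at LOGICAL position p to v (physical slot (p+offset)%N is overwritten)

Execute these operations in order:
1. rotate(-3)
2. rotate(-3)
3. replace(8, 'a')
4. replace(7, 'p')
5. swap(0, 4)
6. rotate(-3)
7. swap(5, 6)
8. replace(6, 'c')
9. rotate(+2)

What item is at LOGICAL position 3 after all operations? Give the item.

Answer: G

Derivation:
After op 1 (rotate(-3)): offset=6, physical=[A,B,C,D,E,F,G,H,I], logical=[G,H,I,A,B,C,D,E,F]
After op 2 (rotate(-3)): offset=3, physical=[A,B,C,D,E,F,G,H,I], logical=[D,E,F,G,H,I,A,B,C]
After op 3 (replace(8, 'a')): offset=3, physical=[A,B,a,D,E,F,G,H,I], logical=[D,E,F,G,H,I,A,B,a]
After op 4 (replace(7, 'p')): offset=3, physical=[A,p,a,D,E,F,G,H,I], logical=[D,E,F,G,H,I,A,p,a]
After op 5 (swap(0, 4)): offset=3, physical=[A,p,a,H,E,F,G,D,I], logical=[H,E,F,G,D,I,A,p,a]
After op 6 (rotate(-3)): offset=0, physical=[A,p,a,H,E,F,G,D,I], logical=[A,p,a,H,E,F,G,D,I]
After op 7 (swap(5, 6)): offset=0, physical=[A,p,a,H,E,G,F,D,I], logical=[A,p,a,H,E,G,F,D,I]
After op 8 (replace(6, 'c')): offset=0, physical=[A,p,a,H,E,G,c,D,I], logical=[A,p,a,H,E,G,c,D,I]
After op 9 (rotate(+2)): offset=2, physical=[A,p,a,H,E,G,c,D,I], logical=[a,H,E,G,c,D,I,A,p]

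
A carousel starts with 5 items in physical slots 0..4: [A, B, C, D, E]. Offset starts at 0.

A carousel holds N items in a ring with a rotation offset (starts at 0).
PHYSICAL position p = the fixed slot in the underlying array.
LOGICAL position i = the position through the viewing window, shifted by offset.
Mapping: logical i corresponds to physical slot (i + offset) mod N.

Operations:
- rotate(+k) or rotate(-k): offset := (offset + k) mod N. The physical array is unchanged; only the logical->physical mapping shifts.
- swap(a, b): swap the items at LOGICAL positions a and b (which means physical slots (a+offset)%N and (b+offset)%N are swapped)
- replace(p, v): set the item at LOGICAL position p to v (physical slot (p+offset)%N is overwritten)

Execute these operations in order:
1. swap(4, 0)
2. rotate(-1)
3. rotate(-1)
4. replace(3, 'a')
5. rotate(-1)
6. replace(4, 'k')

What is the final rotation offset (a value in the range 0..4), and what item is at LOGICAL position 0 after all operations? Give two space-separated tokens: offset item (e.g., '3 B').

Answer: 2 C

Derivation:
After op 1 (swap(4, 0)): offset=0, physical=[E,B,C,D,A], logical=[E,B,C,D,A]
After op 2 (rotate(-1)): offset=4, physical=[E,B,C,D,A], logical=[A,E,B,C,D]
After op 3 (rotate(-1)): offset=3, physical=[E,B,C,D,A], logical=[D,A,E,B,C]
After op 4 (replace(3, 'a')): offset=3, physical=[E,a,C,D,A], logical=[D,A,E,a,C]
After op 5 (rotate(-1)): offset=2, physical=[E,a,C,D,A], logical=[C,D,A,E,a]
After op 6 (replace(4, 'k')): offset=2, physical=[E,k,C,D,A], logical=[C,D,A,E,k]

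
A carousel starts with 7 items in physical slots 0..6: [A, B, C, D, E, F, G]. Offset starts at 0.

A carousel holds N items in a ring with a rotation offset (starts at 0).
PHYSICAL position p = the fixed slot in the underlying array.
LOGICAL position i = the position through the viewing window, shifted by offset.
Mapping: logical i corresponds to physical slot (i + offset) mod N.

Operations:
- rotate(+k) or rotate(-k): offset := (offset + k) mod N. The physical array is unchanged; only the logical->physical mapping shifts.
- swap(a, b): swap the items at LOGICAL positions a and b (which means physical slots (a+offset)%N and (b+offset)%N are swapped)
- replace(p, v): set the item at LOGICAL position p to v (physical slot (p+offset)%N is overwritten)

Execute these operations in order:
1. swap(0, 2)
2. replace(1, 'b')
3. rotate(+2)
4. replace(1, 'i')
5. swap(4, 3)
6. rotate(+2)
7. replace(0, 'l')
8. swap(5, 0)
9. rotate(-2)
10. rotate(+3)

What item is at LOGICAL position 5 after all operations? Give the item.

Answer: i

Derivation:
After op 1 (swap(0, 2)): offset=0, physical=[C,B,A,D,E,F,G], logical=[C,B,A,D,E,F,G]
After op 2 (replace(1, 'b')): offset=0, physical=[C,b,A,D,E,F,G], logical=[C,b,A,D,E,F,G]
After op 3 (rotate(+2)): offset=2, physical=[C,b,A,D,E,F,G], logical=[A,D,E,F,G,C,b]
After op 4 (replace(1, 'i')): offset=2, physical=[C,b,A,i,E,F,G], logical=[A,i,E,F,G,C,b]
After op 5 (swap(4, 3)): offset=2, physical=[C,b,A,i,E,G,F], logical=[A,i,E,G,F,C,b]
After op 6 (rotate(+2)): offset=4, physical=[C,b,A,i,E,G,F], logical=[E,G,F,C,b,A,i]
After op 7 (replace(0, 'l')): offset=4, physical=[C,b,A,i,l,G,F], logical=[l,G,F,C,b,A,i]
After op 8 (swap(5, 0)): offset=4, physical=[C,b,l,i,A,G,F], logical=[A,G,F,C,b,l,i]
After op 9 (rotate(-2)): offset=2, physical=[C,b,l,i,A,G,F], logical=[l,i,A,G,F,C,b]
After op 10 (rotate(+3)): offset=5, physical=[C,b,l,i,A,G,F], logical=[G,F,C,b,l,i,A]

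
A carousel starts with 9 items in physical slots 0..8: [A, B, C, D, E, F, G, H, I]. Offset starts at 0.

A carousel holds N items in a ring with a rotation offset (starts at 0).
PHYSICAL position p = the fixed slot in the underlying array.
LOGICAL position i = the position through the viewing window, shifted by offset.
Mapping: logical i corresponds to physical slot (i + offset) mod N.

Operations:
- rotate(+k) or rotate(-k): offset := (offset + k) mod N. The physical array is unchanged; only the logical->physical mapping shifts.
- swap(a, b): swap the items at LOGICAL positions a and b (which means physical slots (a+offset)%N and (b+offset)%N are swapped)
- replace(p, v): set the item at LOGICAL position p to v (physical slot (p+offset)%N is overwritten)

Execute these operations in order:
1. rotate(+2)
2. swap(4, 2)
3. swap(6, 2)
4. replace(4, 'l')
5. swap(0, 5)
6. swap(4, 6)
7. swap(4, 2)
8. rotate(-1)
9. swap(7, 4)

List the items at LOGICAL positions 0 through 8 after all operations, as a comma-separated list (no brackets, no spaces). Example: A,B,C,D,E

Answer: B,H,D,G,l,I,C,F,A

Derivation:
After op 1 (rotate(+2)): offset=2, physical=[A,B,C,D,E,F,G,H,I], logical=[C,D,E,F,G,H,I,A,B]
After op 2 (swap(4, 2)): offset=2, physical=[A,B,C,D,G,F,E,H,I], logical=[C,D,G,F,E,H,I,A,B]
After op 3 (swap(6, 2)): offset=2, physical=[A,B,C,D,I,F,E,H,G], logical=[C,D,I,F,E,H,G,A,B]
After op 4 (replace(4, 'l')): offset=2, physical=[A,B,C,D,I,F,l,H,G], logical=[C,D,I,F,l,H,G,A,B]
After op 5 (swap(0, 5)): offset=2, physical=[A,B,H,D,I,F,l,C,G], logical=[H,D,I,F,l,C,G,A,B]
After op 6 (swap(4, 6)): offset=2, physical=[A,B,H,D,I,F,G,C,l], logical=[H,D,I,F,G,C,l,A,B]
After op 7 (swap(4, 2)): offset=2, physical=[A,B,H,D,G,F,I,C,l], logical=[H,D,G,F,I,C,l,A,B]
After op 8 (rotate(-1)): offset=1, physical=[A,B,H,D,G,F,I,C,l], logical=[B,H,D,G,F,I,C,l,A]
After op 9 (swap(7, 4)): offset=1, physical=[A,B,H,D,G,l,I,C,F], logical=[B,H,D,G,l,I,C,F,A]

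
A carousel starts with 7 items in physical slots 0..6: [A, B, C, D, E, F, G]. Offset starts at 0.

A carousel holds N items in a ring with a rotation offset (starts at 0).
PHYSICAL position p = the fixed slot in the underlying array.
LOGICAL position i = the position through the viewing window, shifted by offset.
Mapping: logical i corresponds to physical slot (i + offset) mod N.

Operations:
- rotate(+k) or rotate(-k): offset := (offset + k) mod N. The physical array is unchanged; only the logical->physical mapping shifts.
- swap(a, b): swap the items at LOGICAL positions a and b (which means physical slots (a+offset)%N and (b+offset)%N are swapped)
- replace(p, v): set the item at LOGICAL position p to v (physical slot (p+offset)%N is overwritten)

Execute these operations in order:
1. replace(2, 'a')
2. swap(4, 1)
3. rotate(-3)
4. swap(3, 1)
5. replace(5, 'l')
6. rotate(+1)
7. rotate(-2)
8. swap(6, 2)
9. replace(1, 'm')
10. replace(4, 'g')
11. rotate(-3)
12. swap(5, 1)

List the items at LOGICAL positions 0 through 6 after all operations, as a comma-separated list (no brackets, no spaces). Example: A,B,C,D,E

Answer: g,l,A,D,m,E,G

Derivation:
After op 1 (replace(2, 'a')): offset=0, physical=[A,B,a,D,E,F,G], logical=[A,B,a,D,E,F,G]
After op 2 (swap(4, 1)): offset=0, physical=[A,E,a,D,B,F,G], logical=[A,E,a,D,B,F,G]
After op 3 (rotate(-3)): offset=4, physical=[A,E,a,D,B,F,G], logical=[B,F,G,A,E,a,D]
After op 4 (swap(3, 1)): offset=4, physical=[F,E,a,D,B,A,G], logical=[B,A,G,F,E,a,D]
After op 5 (replace(5, 'l')): offset=4, physical=[F,E,l,D,B,A,G], logical=[B,A,G,F,E,l,D]
After op 6 (rotate(+1)): offset=5, physical=[F,E,l,D,B,A,G], logical=[A,G,F,E,l,D,B]
After op 7 (rotate(-2)): offset=3, physical=[F,E,l,D,B,A,G], logical=[D,B,A,G,F,E,l]
After op 8 (swap(6, 2)): offset=3, physical=[F,E,A,D,B,l,G], logical=[D,B,l,G,F,E,A]
After op 9 (replace(1, 'm')): offset=3, physical=[F,E,A,D,m,l,G], logical=[D,m,l,G,F,E,A]
After op 10 (replace(4, 'g')): offset=3, physical=[g,E,A,D,m,l,G], logical=[D,m,l,G,g,E,A]
After op 11 (rotate(-3)): offset=0, physical=[g,E,A,D,m,l,G], logical=[g,E,A,D,m,l,G]
After op 12 (swap(5, 1)): offset=0, physical=[g,l,A,D,m,E,G], logical=[g,l,A,D,m,E,G]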